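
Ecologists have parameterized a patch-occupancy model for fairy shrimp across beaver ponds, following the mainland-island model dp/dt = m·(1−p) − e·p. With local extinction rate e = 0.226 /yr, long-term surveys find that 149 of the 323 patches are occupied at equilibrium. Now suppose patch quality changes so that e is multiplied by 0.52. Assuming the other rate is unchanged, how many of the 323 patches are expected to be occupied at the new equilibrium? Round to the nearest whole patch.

201

Observed p* = 149/323 = 0.46130.
Balance m(1−p*) = e·p* gives m = e·p*/(1−p*) = 0.226×0.46130/0.53870 = 0.19353.
New p* = m/(m+e) = 0.19353/(0.19353+0.11752) = 0.62218.
Expected occupied = 323 × 0.62218 = 200.96 ≈ 201.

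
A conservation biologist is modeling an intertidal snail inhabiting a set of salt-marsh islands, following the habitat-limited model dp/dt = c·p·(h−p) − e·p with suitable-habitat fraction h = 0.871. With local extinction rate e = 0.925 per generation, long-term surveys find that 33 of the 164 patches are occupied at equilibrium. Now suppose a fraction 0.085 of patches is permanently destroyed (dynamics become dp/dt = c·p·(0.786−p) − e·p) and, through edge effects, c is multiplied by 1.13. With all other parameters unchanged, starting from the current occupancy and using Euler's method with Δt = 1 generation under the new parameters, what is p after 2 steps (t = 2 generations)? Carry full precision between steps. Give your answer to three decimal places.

Observed p* = 33/164 = 0.20122.
Balance c(h−p*) = e gives c = e/(0.871 − 0.20122) = 0.925/0.66978 = 1.38105.
Starting from p₀ = 0.20122; update p ← p + (dp/dt)·Δt with the new parameters.
t = 1: p = 0.20122 + (-0.00250) = 0.19872
t = 2: p = 0.19872 + (-0.00169) = 0.19703

0.197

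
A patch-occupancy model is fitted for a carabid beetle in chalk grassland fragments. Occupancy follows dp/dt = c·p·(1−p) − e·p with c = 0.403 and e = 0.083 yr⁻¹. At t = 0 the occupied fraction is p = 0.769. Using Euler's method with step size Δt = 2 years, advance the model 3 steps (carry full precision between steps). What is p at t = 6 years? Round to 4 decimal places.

0.7928

Update rule: p ← p + [c·p·(1−p) − e·p]·Δt with Δt = 2.
p: 0.76900 → 0.78452  (Δp = +0.01552)
p: 0.78452 → 0.79054  (Δp = +0.00602)
p: 0.79054 → 0.79277  (Δp = +0.00223)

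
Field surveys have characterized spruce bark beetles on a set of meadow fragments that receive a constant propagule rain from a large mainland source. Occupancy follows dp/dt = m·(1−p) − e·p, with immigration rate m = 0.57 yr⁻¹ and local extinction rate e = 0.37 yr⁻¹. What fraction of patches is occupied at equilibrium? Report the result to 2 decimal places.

At equilibrium the propagule rain into empty patches balances local extinction: m(1−p*) = e·p*.
p* = m/(m+e) = 0.57/(0.57+0.37) = 0.57/0.9400 = 0.6064.

0.61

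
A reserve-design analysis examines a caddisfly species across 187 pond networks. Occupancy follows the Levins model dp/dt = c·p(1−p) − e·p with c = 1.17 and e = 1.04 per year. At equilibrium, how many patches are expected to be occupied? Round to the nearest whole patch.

21

p* = 1 − e/c = 1 − 1.04/1.17 = 0.1111.
Expected occupied patches = N × p* = 187 × 0.1111 = 20.78 ≈ 21.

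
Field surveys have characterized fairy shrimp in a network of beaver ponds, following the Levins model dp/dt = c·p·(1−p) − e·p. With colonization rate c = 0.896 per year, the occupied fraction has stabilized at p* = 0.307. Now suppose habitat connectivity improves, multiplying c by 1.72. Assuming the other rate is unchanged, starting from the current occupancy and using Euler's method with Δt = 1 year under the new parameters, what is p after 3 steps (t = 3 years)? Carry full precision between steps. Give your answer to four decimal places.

Balance c(1−p*) = e gives e = 0.896×(1 − 0.30700) = 0.62093.
Starting from p₀ = 0.30700; update p ← p + (dp/dt)·Δt with the new parameters.
t = 1: p = 0.30700 + (+0.13725) = 0.44425
t = 2: p = 0.44425 + (+0.10464) = 0.54889
t = 3: p = 0.54889 + (+0.04077) = 0.58967

0.5897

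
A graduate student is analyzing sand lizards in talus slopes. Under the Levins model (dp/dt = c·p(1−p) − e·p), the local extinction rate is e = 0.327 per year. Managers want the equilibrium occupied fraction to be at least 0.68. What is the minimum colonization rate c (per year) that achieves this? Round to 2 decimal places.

p* = 1 − e/c ≥ 0.68 requires e/c ≤ 0.3200, i.e. c ≥ e/0.3200.
c_min = 0.327/0.3200 = 1.0219.

1.02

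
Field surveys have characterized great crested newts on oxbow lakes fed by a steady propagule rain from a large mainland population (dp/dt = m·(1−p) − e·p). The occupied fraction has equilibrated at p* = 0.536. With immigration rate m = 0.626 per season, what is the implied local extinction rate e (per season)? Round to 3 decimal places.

At equilibrium m(1−p*) = e·p*, so e = m(1−p*)/p*.
e = 0.626 × 0.4640 / 0.536 = 0.5419.

0.542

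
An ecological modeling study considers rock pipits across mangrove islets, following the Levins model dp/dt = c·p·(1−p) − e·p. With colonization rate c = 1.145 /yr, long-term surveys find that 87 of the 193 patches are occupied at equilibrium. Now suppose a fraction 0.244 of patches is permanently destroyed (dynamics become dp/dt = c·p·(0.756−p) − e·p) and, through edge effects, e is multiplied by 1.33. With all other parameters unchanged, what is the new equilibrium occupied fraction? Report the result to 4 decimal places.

Observed p* = 87/193 = 0.45078.
Balance c(1−p*) = e gives e = 1.145×(1 − 0.45078) = 0.62886.
New p* = 0.756 − e/c = 0.756 − 0.83638/1.14500 = 0.02554.

0.0255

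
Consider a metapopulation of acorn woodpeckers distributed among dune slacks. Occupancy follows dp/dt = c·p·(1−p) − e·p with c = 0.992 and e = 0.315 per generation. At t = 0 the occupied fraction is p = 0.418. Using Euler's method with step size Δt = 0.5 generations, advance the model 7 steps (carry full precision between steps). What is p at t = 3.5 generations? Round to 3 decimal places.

Update rule: p ← p + [c·p·(1−p) − e·p]·Δt with Δt = 0.5.
  1  |  dp/dt·Δt = +0.054830  |  p_1 = 0.472830
  2  |  dp/dt·Δt = +0.049163  |  p_2 = 0.521993
  3  |  dp/dt·Δt = +0.041546  |  p_3 = 0.563539
  4  |  dp/dt·Δt = +0.033240  |  p_4 = 0.596779
  5  |  dp/dt·Δt = +0.025362  |  p_5 = 0.622141
  6  |  dp/dt·Δt = +0.018613  |  p_6 = 0.640754
  7  |  dp/dt·Δt = +0.013255  |  p_7 = 0.654009

0.654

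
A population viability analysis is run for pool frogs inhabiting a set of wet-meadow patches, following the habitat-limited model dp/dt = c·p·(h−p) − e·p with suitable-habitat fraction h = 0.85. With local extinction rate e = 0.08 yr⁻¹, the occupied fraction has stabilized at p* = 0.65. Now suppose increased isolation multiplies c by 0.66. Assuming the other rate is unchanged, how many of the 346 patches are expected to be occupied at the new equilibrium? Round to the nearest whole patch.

189

Balance c(h−p*) = e gives c = e/(0.85 − 0.65000) = 0.08/0.20000 = 0.40000.
New p* = 0.85 − e/c = 0.85 − 0.08000/0.26400 = 0.54697.
Expected occupied = 346 × 0.54697 = 189.25 ≈ 189.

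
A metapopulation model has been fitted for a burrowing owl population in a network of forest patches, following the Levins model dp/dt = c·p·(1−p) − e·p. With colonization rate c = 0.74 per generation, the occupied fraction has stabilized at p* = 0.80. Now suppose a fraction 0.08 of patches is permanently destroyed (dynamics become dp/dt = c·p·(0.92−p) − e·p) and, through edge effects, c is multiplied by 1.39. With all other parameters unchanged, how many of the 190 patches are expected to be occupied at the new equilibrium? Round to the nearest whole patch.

Balance c(1−p*) = e gives e = 0.74×(1 − 0.80000) = 0.14800.
New p* = 0.92 − e/c = 0.92 − 0.14800/1.02860 = 0.77612.
Expected occupied = 190 × 0.77612 = 147.46 ≈ 147.

147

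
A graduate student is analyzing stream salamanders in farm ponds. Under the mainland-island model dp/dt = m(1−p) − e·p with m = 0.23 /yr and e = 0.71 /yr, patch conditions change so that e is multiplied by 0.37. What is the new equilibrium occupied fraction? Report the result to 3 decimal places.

0.467

Before: p* = 0.23/(0.23+0.71) = 0.2447.
After: m = 0.23, e = 0.2627; p* = 0.23/0.4927 = 0.4668.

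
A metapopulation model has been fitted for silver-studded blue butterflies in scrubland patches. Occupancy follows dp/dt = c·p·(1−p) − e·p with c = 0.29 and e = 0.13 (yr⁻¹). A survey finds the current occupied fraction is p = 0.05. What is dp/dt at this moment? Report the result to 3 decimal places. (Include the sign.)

0.007

Colonization term: c·p·(1−p) = 0.29×0.05×0.9500 = 0.01377.
Extinction term: e·p = 0.00650.
dp/dt = 0.01377 − 0.00650 = 0.00727.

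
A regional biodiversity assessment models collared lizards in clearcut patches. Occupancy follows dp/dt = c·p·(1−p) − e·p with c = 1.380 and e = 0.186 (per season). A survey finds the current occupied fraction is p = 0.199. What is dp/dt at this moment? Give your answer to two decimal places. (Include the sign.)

0.18

Colonization term: c·p·(1−p) = 1.380×0.199×0.8010 = 0.21997.
Extinction term: e·p = 0.03701.
dp/dt = 0.21997 − 0.03701 = 0.18296.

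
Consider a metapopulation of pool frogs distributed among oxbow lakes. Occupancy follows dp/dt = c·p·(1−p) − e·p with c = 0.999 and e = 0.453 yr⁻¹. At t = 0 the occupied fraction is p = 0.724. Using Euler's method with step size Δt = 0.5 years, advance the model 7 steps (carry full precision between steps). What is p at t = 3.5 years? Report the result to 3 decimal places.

Update rule: p ← p + [c·p·(1−p) − e·p]·Δt with Δt = 0.5.
step 1: Δp = -0.06417, p = 0.65983
step 2: Δp = -0.03734, p = 0.62249
step 3: Δp = -0.02361, p = 0.59888
step 4: Δp = -0.01565, p = 0.58322
step 5: Δp = -0.01068, p = 0.57254
step 6: Δp = -0.00743, p = 0.56511
step 7: Δp = -0.00524, p = 0.55987

0.560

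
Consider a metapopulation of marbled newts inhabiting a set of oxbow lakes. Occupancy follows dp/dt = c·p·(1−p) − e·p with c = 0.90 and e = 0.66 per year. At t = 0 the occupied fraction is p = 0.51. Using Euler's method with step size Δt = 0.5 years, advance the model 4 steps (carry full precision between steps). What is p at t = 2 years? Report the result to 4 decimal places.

0.3668

Update rule: p ← p + [c·p·(1−p) − e·p]·Δt with Δt = 0.5.
t = 0.5: p = 0.51000 + (-0.05585) = 0.45415
t = 1: p = 0.45415 + (-0.03832) = 0.41584
t = 1.5: p = 0.41584 + (-0.02791) = 0.38792
t = 2: p = 0.38792 + (-0.02117) = 0.36676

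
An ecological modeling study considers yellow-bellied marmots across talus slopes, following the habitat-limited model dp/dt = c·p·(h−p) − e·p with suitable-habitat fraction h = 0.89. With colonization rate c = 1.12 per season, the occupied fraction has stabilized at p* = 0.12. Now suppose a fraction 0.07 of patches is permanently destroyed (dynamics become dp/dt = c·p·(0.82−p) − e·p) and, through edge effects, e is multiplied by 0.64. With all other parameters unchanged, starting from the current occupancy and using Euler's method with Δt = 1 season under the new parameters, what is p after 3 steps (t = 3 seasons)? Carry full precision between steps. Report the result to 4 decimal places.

Balance c(h−p*) = e gives e = 1.12×(0.89 − 0.12000) = 0.86240.
Starting from p₀ = 0.12000; update p ← p + (dp/dt)·Δt with the new parameters.
t = 1: p = 0.12000 + (+0.02785) = 0.14785
t = 2: p = 0.14785 + (+0.02970) = 0.17755
t = 3: p = 0.17755 + (+0.02976) = 0.20731

0.2073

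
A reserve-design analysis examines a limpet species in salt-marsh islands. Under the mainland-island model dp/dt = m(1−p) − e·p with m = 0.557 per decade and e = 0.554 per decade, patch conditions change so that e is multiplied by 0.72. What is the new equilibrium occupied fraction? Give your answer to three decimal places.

0.583

Before: p* = 0.557/(0.557+0.554) = 0.5014.
After: m = 0.557, e = 0.39888; p* = 0.557/0.9559 = 0.5827.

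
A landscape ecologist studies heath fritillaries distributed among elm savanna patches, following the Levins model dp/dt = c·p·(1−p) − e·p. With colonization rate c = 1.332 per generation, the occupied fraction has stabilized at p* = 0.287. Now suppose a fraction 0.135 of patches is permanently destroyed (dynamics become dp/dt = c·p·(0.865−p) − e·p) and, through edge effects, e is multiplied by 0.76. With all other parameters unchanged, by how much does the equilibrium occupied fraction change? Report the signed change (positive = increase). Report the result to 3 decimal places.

0.036

Balance c(1−p*) = e gives e = 1.332×(1 − 0.28700) = 0.94972.
New p* = 0.865 − e/c = 0.865 − 0.72179/1.33200 = 0.32312.
Δp* = 0.32312 − 0.28700 = +0.03612.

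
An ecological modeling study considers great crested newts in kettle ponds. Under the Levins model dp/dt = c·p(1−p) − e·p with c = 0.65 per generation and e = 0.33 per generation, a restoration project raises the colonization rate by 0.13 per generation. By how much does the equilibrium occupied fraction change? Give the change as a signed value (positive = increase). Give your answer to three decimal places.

Before: p* = 1 − 0.33/0.65 = 0.4923.
After the change, c = 0.78, e = 0.33, so p* = 1 − 0.33/0.78 = 0.5769.
Δp* = 0.5769 − 0.4923 = +0.0846.

0.085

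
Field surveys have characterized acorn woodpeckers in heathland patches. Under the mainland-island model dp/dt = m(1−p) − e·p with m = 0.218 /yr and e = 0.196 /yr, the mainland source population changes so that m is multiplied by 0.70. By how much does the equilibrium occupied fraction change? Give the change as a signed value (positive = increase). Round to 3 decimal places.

-0.089

Before: p* = 0.218/(0.218+0.196) = 0.5266.
After: m = 0.1526, e = 0.196; p* = 0.1526/0.3486 = 0.4378.
Δp* = 0.4378 − 0.5266 = -0.0888.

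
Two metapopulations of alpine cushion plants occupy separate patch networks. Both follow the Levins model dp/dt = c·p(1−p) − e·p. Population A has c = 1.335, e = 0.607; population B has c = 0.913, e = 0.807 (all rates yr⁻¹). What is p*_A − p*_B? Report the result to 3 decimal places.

A: p*_A = 1 − 0.607/1.335 = 0.5453.
B: p*_B = 1 − 0.807/0.913 = 0.1161.
p*_A − p*_B = 0.5453 − 0.1161 = 0.4292.

0.429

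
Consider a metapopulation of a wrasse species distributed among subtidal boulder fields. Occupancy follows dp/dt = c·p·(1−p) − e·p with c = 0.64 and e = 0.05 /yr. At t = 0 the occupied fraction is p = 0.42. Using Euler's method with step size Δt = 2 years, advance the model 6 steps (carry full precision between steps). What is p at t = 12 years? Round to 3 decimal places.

Update rule: p ← p + [c·p·(1−p) − e·p]·Δt with Δt = 2.
p: 0.42000 → 0.68981  (Δp = +0.26981)
p: 0.68981 → 0.89471  (Δp = +0.20490)
p: 0.89471 → 0.92582  (Δp = +0.03111)
p: 0.92582 → 0.92115  (Δp = -0.00467)
p: 0.92115 → 0.92201  (Δp = +0.00086)
p: 0.92201 → 0.92185  (Δp = -0.00015)

0.922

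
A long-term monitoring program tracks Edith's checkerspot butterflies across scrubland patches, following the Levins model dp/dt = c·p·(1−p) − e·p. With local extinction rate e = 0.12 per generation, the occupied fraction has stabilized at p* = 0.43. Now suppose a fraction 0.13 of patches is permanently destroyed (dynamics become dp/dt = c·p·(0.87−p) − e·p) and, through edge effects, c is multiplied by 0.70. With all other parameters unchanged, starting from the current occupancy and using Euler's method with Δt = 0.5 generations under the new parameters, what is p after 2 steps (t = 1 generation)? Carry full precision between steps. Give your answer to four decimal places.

Balance c(1−p*) = e gives c = e/(1 − 0.43000) = 0.12/0.57000 = 0.21053.
Starting from p₀ = 0.43000; update p ← p + (dp/dt)·Δt with the new parameters.
  1  |  dp/dt·Δt = -0.011859  |  p_1 = 0.418141
  2  |  dp/dt·Δt = -0.011167  |  p_2 = 0.406975

0.4070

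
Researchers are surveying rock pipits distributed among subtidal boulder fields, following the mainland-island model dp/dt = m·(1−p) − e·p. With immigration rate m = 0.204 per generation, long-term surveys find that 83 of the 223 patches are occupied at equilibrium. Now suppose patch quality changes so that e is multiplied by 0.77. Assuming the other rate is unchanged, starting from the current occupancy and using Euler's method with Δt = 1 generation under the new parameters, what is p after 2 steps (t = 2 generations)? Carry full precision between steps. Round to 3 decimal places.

Observed p* = 83/223 = 0.37220.
Balance m(1−p*) = e·p* gives e = m(1−p*)/p* = 0.204×0.62780/0.37220 = 0.34410.
Starting from p₀ = 0.37220; update p ← p + (dp/dt)·Δt with the new parameters.
  1  |  dp/dt·Δt = +0.029457  |  p_1 = 0.401654
  2  |  dp/dt·Δt = +0.015643  |  p_2 = 0.417297

0.417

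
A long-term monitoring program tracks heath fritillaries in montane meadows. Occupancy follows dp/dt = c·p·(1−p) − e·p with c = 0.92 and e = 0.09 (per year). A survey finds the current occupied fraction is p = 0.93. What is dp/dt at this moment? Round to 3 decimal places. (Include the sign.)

-0.024

Colonization term: c·p·(1−p) = 0.92×0.93×0.0700 = 0.05989.
Extinction term: e·p = 0.08370.
dp/dt = 0.05989 − 0.08370 = -0.02381.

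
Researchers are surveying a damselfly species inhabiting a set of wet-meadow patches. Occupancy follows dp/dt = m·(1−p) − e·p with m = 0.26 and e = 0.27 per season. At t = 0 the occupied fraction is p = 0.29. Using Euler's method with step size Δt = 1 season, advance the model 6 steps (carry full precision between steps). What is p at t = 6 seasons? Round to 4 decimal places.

0.4884

Update rule: p ← p + [m·(1−p) − e·p]·Δt with Δt = 1.
t = 1: p = 0.29000 + (+0.10630) = 0.39630
t = 2: p = 0.39630 + (+0.04996) = 0.44626
t = 3: p = 0.44626 + (+0.02348) = 0.46974
t = 4: p = 0.46974 + (+0.01104) = 0.48078
t = 5: p = 0.48078 + (+0.00519) = 0.48597
t = 6: p = 0.48597 + (+0.00244) = 0.48840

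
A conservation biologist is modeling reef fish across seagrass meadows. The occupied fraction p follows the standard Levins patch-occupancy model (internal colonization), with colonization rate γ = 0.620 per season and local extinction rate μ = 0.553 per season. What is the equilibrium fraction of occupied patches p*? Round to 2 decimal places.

Setting dp/dt = 0 and dividing through by p* gives γ·(1−p*) = μ.
So p* = 1 − μ/γ = 1 − 0.553/0.620 = 1 − 0.8919 = 0.1081.

0.11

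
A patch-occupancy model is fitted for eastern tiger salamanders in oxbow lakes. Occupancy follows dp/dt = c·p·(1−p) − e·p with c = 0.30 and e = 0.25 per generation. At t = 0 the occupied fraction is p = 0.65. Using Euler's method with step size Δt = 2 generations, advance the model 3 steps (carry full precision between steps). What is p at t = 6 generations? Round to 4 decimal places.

Update rule: p ← p + [c·p·(1−p) − e·p]·Δt with Δt = 2.
p: 0.65000 → 0.46150  (Δp = -0.18850)
p: 0.46150 → 0.37986  (Δp = -0.08164)
p: 0.37986 → 0.33127  (Δp = -0.04859)

0.3313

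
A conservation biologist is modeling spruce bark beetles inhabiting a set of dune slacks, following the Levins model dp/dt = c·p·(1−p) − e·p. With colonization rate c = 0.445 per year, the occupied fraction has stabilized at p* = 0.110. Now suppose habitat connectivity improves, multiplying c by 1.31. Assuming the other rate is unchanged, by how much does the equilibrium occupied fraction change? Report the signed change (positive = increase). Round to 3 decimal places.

0.211

Balance c(1−p*) = e gives e = 0.445×(1 − 0.11000) = 0.39605.
New p* = 1 − e/c = 1 − 0.39605/0.58295 = 0.32061.
Δp* = 0.32061 − 0.11000 = +0.21061.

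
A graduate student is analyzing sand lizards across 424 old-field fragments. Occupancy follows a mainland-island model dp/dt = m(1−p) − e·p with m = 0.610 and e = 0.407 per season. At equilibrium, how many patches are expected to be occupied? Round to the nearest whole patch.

254

p* = m/(m+e) = 0.610/1.0170 = 0.5998.
Expected occupied patches = N × p* = 424 × 0.5998 = 254.32 ≈ 254.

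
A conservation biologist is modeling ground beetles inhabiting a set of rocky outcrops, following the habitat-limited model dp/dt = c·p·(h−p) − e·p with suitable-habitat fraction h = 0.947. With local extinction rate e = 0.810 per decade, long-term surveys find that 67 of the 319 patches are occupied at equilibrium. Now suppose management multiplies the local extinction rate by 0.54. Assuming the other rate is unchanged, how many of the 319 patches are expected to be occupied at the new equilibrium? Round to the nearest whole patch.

175

Observed p* = 67/319 = 0.21003.
Balance c(h−p*) = e gives c = e/(0.947 − 0.21003) = 0.810/0.73697 = 1.09909.
New p* = 0.947 − e/c = 0.947 − 0.43740/1.09909 = 0.54903.
Expected occupied = 319 × 0.54903 = 175.14 ≈ 175.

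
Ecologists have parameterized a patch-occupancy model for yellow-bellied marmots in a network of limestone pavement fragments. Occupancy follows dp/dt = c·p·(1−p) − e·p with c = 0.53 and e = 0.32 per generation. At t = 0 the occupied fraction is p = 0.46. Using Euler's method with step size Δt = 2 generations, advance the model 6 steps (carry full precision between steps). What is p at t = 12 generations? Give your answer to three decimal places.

Update rule: p ← p + [c·p·(1−p) − e·p]·Δt with Δt = 2.
  1  |  dp/dt·Δt = -0.031096  |  p_1 = 0.428904
  2  |  dp/dt·Δt = -0.014856  |  p_2 = 0.414048
  3  |  dp/dt·Δt = -0.007822  |  p_3 = 0.406226
  4  |  dp/dt·Δt = -0.004306  |  p_4 = 0.401920
  5  |  dp/dt·Δt = -0.002426  |  p_5 = 0.399494
  6  |  dp/dt·Δt = -0.001384  |  p_6 = 0.398111

0.398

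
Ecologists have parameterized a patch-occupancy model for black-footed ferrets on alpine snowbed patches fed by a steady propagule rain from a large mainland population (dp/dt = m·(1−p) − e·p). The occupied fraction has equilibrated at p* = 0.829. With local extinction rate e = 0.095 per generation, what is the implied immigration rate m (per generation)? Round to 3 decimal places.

At equilibrium m(1−p*) = e·p*, so m = e·p*/(1−p*).
m = 0.095 × 0.829 / 0.1710 = 0.0788/0.1710 = 0.4606.

0.461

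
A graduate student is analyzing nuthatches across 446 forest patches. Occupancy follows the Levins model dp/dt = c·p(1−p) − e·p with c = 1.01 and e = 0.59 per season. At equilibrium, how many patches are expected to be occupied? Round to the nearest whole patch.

185

p* = 1 − e/c = 1 − 0.59/1.01 = 0.4158.
Expected occupied patches = N × p* = 446 × 0.4158 = 185.47 ≈ 185.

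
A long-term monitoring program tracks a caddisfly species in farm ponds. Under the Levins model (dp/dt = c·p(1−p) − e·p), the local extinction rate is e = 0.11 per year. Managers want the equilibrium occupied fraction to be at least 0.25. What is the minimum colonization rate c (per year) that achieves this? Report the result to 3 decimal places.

p* = 1 − e/c ≥ 0.25 requires e/c ≤ 0.7500, i.e. c ≥ e/0.7500.
c_min = 0.11/0.7500 = 0.1467.

0.147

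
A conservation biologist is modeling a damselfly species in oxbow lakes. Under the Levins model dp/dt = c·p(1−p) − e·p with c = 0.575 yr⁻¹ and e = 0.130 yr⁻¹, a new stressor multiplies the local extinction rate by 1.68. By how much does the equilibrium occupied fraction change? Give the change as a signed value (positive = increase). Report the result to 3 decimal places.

Before: p* = 1 − 0.130/0.575 = 0.7739.
After the change, c = 0.575, e = 0.2184, so p* = 1 − 0.2184/0.575 = 0.6202.
Δp* = 0.6202 − 0.7739 = -0.1537.

-0.154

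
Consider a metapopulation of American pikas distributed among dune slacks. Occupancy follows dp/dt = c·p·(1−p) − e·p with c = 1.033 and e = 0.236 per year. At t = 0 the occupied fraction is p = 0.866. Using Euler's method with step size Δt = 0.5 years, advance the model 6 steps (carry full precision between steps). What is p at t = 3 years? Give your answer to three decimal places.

0.775

Update rule: p ← p + [c·p·(1−p) − e·p]·Δt with Δt = 0.5.
t = 0.5: p = 0.86600 + (-0.04225) = 0.82375
t = 1: p = 0.82375 + (-0.02221) = 0.80154
t = 1.5: p = 0.80154 + (-0.01242) = 0.78912
t = 2: p = 0.78912 + (-0.00716) = 0.78195
t = 2.5: p = 0.78195 + (-0.00421) = 0.77775
t = 3: p = 0.77775 + (-0.00249) = 0.77525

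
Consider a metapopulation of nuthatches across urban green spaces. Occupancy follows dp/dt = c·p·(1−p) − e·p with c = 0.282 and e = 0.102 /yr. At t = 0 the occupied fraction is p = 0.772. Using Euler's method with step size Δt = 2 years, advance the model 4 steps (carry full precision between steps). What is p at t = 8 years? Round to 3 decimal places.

Update rule: p ← p + [c·p·(1−p) − e·p]·Δt with Δt = 2.
p: 0.77200 → 0.71379  (Δp = -0.05821)
p: 0.71379 → 0.68340  (Δp = -0.03039)
p: 0.68340 → 0.66601  (Δp = -0.01738)
p: 0.66601 → 0.65560  (Δp = -0.01041)

0.656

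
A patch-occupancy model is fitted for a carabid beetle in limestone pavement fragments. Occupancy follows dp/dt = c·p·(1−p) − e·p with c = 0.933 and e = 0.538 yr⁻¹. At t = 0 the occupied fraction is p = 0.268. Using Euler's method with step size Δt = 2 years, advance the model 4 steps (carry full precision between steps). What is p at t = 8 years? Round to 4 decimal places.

0.4218

Update rule: p ← p + [c·p·(1−p) − e·p]·Δt with Δt = 2.
  1  |  dp/dt·Δt = +0.077696  |  p_1 = 0.345696
  2  |  dp/dt·Δt = +0.050102  |  p_2 = 0.395798
  3  |  dp/dt·Δt = +0.020360  |  p_3 = 0.416158
  4  |  dp/dt·Δt = +0.005597  |  p_4 = 0.421755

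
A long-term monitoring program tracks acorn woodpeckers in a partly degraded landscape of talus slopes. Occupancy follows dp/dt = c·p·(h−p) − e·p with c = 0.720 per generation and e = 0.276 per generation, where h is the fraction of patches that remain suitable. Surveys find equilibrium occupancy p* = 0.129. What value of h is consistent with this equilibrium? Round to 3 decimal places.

0.512

At equilibrium c(h−p*) = e, so h = p* + e/c.
h = 0.129 + 0.276/0.720 = 0.129 + 0.3833 = 0.5123.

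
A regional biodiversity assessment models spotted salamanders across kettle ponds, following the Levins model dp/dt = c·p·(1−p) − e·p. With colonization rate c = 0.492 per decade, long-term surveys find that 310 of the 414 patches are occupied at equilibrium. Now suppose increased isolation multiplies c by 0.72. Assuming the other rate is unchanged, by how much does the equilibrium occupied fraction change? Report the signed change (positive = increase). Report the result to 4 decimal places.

Observed p* = 310/414 = 0.74879.
Balance c(1−p*) = e gives e = 0.492×(1 − 0.74879) = 0.12360.
New p* = 1 − e/c = 1 − 0.12360/0.35424 = 0.65108.
Δp* = 0.65108 − 0.74879 = -0.09771.

-0.0977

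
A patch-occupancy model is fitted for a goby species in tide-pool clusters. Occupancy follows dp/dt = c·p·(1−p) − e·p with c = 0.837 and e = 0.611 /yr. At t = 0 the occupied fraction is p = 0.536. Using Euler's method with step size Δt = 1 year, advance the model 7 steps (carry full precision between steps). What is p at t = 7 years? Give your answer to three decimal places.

0.290

Update rule: p ← p + [c·p·(1−p) − e·p]·Δt with Δt = 1.
  1  |  dp/dt·Δt = -0.119331  |  p_1 = 0.416669
  2  |  dp/dt·Δt = -0.051147  |  p_2 = 0.365522
  3  |  dp/dt·Δt = -0.029221  |  p_3 = 0.336302
  4  |  dp/dt·Δt = -0.018660  |  p_4 = 0.317642
  5  |  dp/dt·Δt = -0.012663  |  p_5 = 0.304979
  6  |  dp/dt·Δt = -0.008926  |  p_6 = 0.296053
  7  |  dp/dt·Δt = -0.006453  |  p_7 = 0.289600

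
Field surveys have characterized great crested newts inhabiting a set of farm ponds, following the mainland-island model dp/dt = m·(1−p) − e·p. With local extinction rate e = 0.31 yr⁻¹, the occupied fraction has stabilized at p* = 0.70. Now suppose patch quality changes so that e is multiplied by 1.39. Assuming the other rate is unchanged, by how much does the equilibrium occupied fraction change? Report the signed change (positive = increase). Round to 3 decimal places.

-0.073

Balance m(1−p*) = e·p* gives m = e·p*/(1−p*) = 0.31×0.70000/0.30000 = 0.72333.
New p* = m/(m+e) = 0.72333/(0.72333+0.43090) = 0.62668.
Δp* = 0.62668 − 0.70000 = -0.07332.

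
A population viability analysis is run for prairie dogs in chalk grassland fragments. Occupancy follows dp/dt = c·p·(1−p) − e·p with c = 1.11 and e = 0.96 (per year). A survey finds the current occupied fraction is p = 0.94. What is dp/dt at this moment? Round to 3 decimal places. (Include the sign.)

Colonization term: c·p·(1−p) = 1.11×0.94×0.0600 = 0.06260.
Extinction term: e·p = 0.90240.
dp/dt = 0.06260 − 0.90240 = -0.83980.

-0.840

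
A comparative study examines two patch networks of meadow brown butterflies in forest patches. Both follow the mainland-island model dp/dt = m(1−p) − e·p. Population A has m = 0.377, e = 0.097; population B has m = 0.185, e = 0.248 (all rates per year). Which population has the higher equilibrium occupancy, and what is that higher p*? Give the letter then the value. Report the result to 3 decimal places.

A: p*_A = m/(m+e) = 0.377/0.4740 = 0.7954.
B: p*_B = 0.185/0.4330 = 0.4273.
A is higher at 0.7954.

A, 0.795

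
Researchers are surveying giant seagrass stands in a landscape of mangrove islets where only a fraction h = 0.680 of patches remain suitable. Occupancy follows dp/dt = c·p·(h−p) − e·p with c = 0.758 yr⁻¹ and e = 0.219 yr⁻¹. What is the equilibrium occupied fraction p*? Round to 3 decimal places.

0.391

Setting dp/dt = 0 and dividing by p* gives c·(h−p*) = e.
So p* = h − e/c = 0.680 − 0.219/0.758 = 0.680 − 0.2889 = 0.3911.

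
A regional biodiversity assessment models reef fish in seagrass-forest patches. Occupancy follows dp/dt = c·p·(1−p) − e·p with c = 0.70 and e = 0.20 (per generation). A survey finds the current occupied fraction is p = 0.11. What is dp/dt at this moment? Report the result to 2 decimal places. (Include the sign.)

0.05

Colonization term: c·p·(1−p) = 0.70×0.11×0.8900 = 0.06853.
Extinction term: e·p = 0.02200.
dp/dt = 0.06853 − 0.02200 = 0.04653.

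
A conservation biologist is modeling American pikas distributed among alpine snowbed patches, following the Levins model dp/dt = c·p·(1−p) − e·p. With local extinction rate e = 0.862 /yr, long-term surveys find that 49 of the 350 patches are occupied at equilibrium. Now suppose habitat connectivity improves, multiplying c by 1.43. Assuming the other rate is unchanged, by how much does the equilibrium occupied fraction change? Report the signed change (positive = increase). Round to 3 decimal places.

Observed p* = 49/350 = 0.14000.
Balance c(1−p*) = e gives c = e/(1 − 0.14000) = 0.862/0.86000 = 1.00233.
New p* = 1 − e/c = 1 − 0.86200/1.43333 = 0.39860.
Δp* = 0.39860 − 0.14000 = +0.25860.

0.259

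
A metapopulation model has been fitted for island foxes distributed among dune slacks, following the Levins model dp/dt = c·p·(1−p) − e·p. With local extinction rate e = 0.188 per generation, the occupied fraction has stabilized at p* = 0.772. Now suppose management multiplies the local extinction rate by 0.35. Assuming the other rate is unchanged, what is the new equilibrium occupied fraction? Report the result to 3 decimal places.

Balance c(1−p*) = e gives c = e/(1 − 0.77200) = 0.188/0.22800 = 0.82456.
New p* = 1 − e/c = 1 − 0.06580/0.82456 = 0.92020.

0.920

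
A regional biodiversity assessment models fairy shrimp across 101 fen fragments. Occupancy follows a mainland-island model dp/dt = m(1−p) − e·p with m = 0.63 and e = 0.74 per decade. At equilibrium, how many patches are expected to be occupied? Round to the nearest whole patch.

p* = m/(m+e) = 0.63/1.3700 = 0.4599.
Expected occupied patches = N × p* = 101 × 0.4599 = 46.45 ≈ 46.

46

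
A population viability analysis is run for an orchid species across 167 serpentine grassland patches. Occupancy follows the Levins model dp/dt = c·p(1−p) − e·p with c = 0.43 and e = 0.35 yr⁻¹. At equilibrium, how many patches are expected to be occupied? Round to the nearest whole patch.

p* = 1 − e/c = 1 − 0.35/0.43 = 0.1860.
Expected occupied patches = N × p* = 167 × 0.1860 = 31.07 ≈ 31.

31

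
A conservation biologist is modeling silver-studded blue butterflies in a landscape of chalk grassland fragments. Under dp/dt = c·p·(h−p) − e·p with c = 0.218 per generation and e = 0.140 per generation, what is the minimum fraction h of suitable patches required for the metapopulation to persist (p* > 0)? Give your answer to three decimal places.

0.642

p* = h − e/c is positive only when h > e/c.
h_min = e/c = 0.140/0.218 = 0.6422.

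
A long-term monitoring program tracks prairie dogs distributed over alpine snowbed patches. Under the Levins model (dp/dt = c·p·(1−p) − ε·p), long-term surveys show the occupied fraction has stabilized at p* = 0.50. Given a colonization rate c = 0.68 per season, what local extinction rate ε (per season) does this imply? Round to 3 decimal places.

At equilibrium c(1−p*) = ε.
ε = 0.68 × (1 − 0.50) = 0.68 × 0.5000 = 0.3400.

0.340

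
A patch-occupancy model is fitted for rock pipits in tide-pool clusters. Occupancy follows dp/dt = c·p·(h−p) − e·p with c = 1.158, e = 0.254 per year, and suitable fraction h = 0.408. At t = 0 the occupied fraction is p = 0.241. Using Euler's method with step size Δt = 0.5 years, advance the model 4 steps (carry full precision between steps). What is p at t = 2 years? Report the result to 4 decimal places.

Update rule: p ← p + [c·p·(h−p) − e·p]·Δt with Δt = 0.5.
p: 0.24100 → 0.23370  (Δp = -0.00730)
p: 0.23370 → 0.22760  (Δp = -0.00609)
p: 0.22760 → 0.22247  (Δp = -0.00513)
p: 0.22247 → 0.21811  (Δp = -0.00436)

0.2181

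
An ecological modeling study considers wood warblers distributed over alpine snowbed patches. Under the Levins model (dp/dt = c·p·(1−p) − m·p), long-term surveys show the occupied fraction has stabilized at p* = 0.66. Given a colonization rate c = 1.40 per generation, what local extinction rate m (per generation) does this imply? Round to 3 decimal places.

At equilibrium c(1−p*) = m.
m = 1.40 × (1 − 0.66) = 1.40 × 0.3400 = 0.4760.

0.476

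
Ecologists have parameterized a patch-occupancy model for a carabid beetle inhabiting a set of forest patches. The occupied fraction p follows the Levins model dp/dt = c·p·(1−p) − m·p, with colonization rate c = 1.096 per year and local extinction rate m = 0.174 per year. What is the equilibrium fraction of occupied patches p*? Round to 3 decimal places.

0.841

At equilibrium, colonization balances extinction: c·p*·(1−p*) = m·p*.
So p* = 1 − m/c = 1 − 0.174/1.096 = 1 − 0.1588 = 0.8412.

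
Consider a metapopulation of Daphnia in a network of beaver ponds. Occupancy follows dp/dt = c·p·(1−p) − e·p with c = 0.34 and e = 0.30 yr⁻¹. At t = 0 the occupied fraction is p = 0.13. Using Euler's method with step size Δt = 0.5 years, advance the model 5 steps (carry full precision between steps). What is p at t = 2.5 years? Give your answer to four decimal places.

0.1287

Update rule: p ← p + [c·p·(1−p) − e·p]·Δt with Δt = 0.5.
step 1: Δp = -0.00027, p = 0.12973
step 2: Δp = -0.00027, p = 0.12946
step 3: Δp = -0.00026, p = 0.12920
step 4: Δp = -0.00025, p = 0.12895
step 5: Δp = -0.00025, p = 0.12870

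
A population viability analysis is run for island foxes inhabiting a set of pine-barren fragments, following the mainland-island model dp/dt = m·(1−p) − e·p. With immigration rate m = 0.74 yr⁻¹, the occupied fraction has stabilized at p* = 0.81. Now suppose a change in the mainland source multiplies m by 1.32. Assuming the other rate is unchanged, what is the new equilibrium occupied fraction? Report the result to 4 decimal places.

0.8491

Balance m(1−p*) = e·p* gives e = m(1−p*)/p* = 0.74×0.19000/0.81000 = 0.17358.
New p* = m/(m+e) = 0.97680/(0.97680+0.17358) = 0.84911.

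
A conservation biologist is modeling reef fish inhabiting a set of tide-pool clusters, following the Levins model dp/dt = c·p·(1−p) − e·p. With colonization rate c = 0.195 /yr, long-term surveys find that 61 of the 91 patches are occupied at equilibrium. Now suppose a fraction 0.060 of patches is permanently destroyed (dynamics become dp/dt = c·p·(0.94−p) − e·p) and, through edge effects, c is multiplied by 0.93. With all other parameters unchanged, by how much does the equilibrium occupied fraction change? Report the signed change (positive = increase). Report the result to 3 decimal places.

Observed p* = 61/91 = 0.67033.
Balance c(1−p*) = e gives e = 0.195×(1 − 0.67033) = 0.06429.
New p* = 0.94 − e/c = 0.94 − 0.06429/0.18135 = 0.58549.
Δp* = 0.58549 − 0.67033 = -0.08484.

-0.085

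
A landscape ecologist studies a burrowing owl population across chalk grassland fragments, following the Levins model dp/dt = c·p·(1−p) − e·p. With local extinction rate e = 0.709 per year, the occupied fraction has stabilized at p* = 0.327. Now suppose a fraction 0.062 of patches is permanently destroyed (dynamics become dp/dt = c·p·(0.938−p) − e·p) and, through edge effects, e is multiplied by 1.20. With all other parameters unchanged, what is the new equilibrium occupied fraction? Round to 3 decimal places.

0.130

Balance c(1−p*) = e gives c = e/(1 − 0.32700) = 0.709/0.67300 = 1.05349.
New p* = 0.938 − e/c = 0.938 − 0.85080/1.05349 = 0.13040.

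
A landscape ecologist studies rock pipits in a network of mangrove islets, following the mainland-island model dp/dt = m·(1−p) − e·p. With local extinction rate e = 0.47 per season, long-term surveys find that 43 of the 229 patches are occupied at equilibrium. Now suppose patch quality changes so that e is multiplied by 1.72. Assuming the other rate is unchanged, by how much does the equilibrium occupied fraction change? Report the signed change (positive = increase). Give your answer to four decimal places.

Observed p* = 43/229 = 0.18777.
Balance m(1−p*) = e·p* gives m = e·p*/(1−p*) = 0.47×0.18777/0.81223 = 0.10865.
New p* = m/(m+e) = 0.10865/(0.10865+0.80840) = 0.11848.
Δp* = 0.11848 − 0.18777 = -0.06929.

-0.0693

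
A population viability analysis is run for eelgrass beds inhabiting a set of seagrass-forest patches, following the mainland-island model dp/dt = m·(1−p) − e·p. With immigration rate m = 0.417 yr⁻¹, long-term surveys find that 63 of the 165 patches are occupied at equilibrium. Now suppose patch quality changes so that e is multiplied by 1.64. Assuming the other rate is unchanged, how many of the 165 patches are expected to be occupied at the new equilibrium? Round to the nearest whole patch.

Observed p* = 63/165 = 0.38182.
Balance m(1−p*) = e·p* gives e = m(1−p*)/p* = 0.417×0.61818/0.38182 = 0.67514.
New p* = m/(m+e) = 0.41700/(0.41700+1.10723) = 0.27358.
Expected occupied = 165 × 0.27358 = 45.14 ≈ 45.

45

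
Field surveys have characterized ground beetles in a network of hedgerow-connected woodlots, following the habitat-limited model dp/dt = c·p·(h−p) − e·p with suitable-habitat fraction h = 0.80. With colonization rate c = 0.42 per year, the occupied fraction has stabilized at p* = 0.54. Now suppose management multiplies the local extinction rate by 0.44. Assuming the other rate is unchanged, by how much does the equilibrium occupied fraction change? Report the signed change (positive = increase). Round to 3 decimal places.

0.146

Balance c(h−p*) = e gives e = 0.42×(0.8 − 0.54000) = 0.10920.
New p* = 0.8 − e/c = 0.8 − 0.04805/0.42000 = 0.68560.
Δp* = 0.68560 − 0.54000 = +0.14560.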